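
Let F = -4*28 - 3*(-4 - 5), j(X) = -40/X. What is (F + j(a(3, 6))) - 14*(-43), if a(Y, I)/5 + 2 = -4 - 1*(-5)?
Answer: 525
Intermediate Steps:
a(Y, I) = -5 (a(Y, I) = -10 + 5*(-4 - 1*(-5)) = -10 + 5*(-4 + 5) = -10 + 5*1 = -10 + 5 = -5)
F = -85 (F = -112 - 3*(-9) = -112 + 27 = -85)
(F + j(a(3, 6))) - 14*(-43) = (-85 - 40/(-5)) - 14*(-43) = (-85 - 40*(-1/5)) + 602 = (-85 + 8) + 602 = -77 + 602 = 525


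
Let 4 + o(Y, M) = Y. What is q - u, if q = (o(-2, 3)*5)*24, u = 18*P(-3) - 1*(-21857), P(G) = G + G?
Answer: -22469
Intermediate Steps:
P(G) = 2*G
o(Y, M) = -4 + Y
u = 21749 (u = 18*(2*(-3)) - 1*(-21857) = 18*(-6) + 21857 = -108 + 21857 = 21749)
q = -720 (q = ((-4 - 2)*5)*24 = -6*5*24 = -30*24 = -720)
q - u = -720 - 1*21749 = -720 - 21749 = -22469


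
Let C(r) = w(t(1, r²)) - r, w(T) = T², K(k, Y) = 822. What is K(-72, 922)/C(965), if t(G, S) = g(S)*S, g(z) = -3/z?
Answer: -411/478 ≈ -0.85983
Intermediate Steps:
t(G, S) = -3 (t(G, S) = (-3/S)*S = -3)
C(r) = 9 - r (C(r) = (-3)² - r = 9 - r)
K(-72, 922)/C(965) = 822/(9 - 1*965) = 822/(9 - 965) = 822/(-956) = 822*(-1/956) = -411/478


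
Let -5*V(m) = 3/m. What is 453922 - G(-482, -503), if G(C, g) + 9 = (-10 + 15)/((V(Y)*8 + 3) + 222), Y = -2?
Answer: 516119522/1137 ≈ 4.5393e+5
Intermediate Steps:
V(m) = -3/(5*m)
G(C, g) = -10208/1137 (G(C, g) = -9 + (-10 + 15)/((-⅗/(-2)*8 + 3) + 222) = -9 + 5/((-⅗*(-½)*8 + 3) + 222) = -9 + 5/(((3/10)*8 + 3) + 222) = -9 + 5/((12/5 + 3) + 222) = -9 + 5/(27/5 + 222) = -9 + 5/(1137/5) = -9 + 5*(5/1137) = -9 + 25/1137 = -10208/1137)
453922 - G(-482, -503) = 453922 - 1*(-10208/1137) = 453922 + 10208/1137 = 516119522/1137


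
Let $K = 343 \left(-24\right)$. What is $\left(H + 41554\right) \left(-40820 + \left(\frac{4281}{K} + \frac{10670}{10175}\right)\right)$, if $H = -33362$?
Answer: $- \frac{21218914774016}{63455} \approx -3.3439 \cdot 10^{8}$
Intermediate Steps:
$K = -8232$
$\left(H + 41554\right) \left(-40820 + \left(\frac{4281}{K} + \frac{10670}{10175}\right)\right) = \left(-33362 + 41554\right) \left(-40820 + \left(\frac{4281}{-8232} + \frac{10670}{10175}\right)\right) = 8192 \left(-40820 + \left(4281 \left(- \frac{1}{8232}\right) + 10670 \cdot \frac{1}{10175}\right)\right) = 8192 \left(-40820 + \left(- \frac{1427}{2744} + \frac{194}{185}\right)\right) = 8192 \left(-40820 + \frac{268341}{507640}\right) = 8192 \left(- \frac{20721596459}{507640}\right) = - \frac{21218914774016}{63455}$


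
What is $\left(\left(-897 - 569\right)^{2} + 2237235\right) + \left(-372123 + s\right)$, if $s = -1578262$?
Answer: $2436006$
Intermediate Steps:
$\left(\left(-897 - 569\right)^{2} + 2237235\right) + \left(-372123 + s\right) = \left(\left(-897 - 569\right)^{2} + 2237235\right) - 1950385 = \left(\left(-1466\right)^{2} + 2237235\right) - 1950385 = \left(2149156 + 2237235\right) - 1950385 = 4386391 - 1950385 = 2436006$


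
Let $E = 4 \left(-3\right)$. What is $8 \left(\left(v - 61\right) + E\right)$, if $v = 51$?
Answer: $-176$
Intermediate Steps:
$E = -12$
$8 \left(\left(v - 61\right) + E\right) = 8 \left(\left(51 - 61\right) - 12\right) = 8 \left(-10 - 12\right) = 8 \left(-22\right) = -176$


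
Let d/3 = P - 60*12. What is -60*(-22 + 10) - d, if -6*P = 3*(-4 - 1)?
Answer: 5745/2 ≈ 2872.5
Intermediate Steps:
P = 5/2 (P = -(-4 - 1)/2 = -(-5)/2 = -⅙*(-15) = 5/2 ≈ 2.5000)
d = -4305/2 (d = 3*(5/2 - 60*12) = 3*(5/2 - 720) = 3*(-1435/2) = -4305/2 ≈ -2152.5)
-60*(-22 + 10) - d = -60*(-22 + 10) - 1*(-4305/2) = -60*(-12) + 4305/2 = 720 + 4305/2 = 5745/2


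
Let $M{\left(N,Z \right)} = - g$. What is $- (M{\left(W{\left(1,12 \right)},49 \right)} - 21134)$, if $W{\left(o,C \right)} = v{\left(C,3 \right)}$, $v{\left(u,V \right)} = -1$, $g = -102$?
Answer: $21032$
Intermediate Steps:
$W{\left(o,C \right)} = -1$
$M{\left(N,Z \right)} = 102$ ($M{\left(N,Z \right)} = \left(-1\right) \left(-102\right) = 102$)
$- (M{\left(W{\left(1,12 \right)},49 \right)} - 21134) = - (102 - 21134) = \left(-1\right) \left(-21032\right) = 21032$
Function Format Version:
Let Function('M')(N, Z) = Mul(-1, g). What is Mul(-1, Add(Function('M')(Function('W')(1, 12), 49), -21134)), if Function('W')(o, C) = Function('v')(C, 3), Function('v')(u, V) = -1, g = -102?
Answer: 21032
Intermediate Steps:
Function('W')(o, C) = -1
Function('M')(N, Z) = 102 (Function('M')(N, Z) = Mul(-1, -102) = 102)
Mul(-1, Add(Function('M')(Function('W')(1, 12), 49), -21134)) = Mul(-1, Add(102, -21134)) = Mul(-1, -21032) = 21032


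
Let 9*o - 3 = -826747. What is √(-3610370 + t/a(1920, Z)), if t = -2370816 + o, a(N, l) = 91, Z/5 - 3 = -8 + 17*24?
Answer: I*√271094197738/273 ≈ 1907.2*I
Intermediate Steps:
o = -826744/9 (o = ⅓ + (⅑)*(-826747) = ⅓ - 826747/9 = -826744/9 ≈ -91861.)
Z = 2015 (Z = 15 + 5*(-8 + 17*24) = 15 + 5*(-8 + 408) = 15 + 5*400 = 15 + 2000 = 2015)
t = -22164088/9 (t = -2370816 - 826744/9 = -22164088/9 ≈ -2.4627e+6)
√(-3610370 + t/a(1920, Z)) = √(-3610370 - 22164088/9/91) = √(-3610370 - 22164088/9*1/91) = √(-3610370 - 22164088/819) = √(-2979057118/819) = I*√271094197738/273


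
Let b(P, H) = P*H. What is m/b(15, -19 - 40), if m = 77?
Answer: -77/885 ≈ -0.087006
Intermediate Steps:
b(P, H) = H*P
m/b(15, -19 - 40) = 77/(((-19 - 40)*15)) = 77/((-59*15)) = 77/(-885) = 77*(-1/885) = -77/885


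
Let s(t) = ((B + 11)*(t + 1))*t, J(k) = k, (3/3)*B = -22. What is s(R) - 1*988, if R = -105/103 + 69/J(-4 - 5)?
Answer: -164454728/95481 ≈ -1722.4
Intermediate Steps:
B = -22
R = -2684/309 (R = -105/103 + 69/(-4 - 5) = -105*1/103 + 69/(-9) = -105/103 + 69*(-1/9) = -105/103 - 23/3 = -2684/309 ≈ -8.6861)
s(t) = t*(-11 - 11*t) (s(t) = ((-22 + 11)*(t + 1))*t = (-11*(1 + t))*t = (-11 - 11*t)*t = t*(-11 - 11*t))
s(R) - 1*988 = 11*(-2684/309)*(-1 - 1*(-2684/309)) - 1*988 = 11*(-2684/309)*(-1 + 2684/309) - 988 = 11*(-2684/309)*(2375/309) - 988 = -70119500/95481 - 988 = -164454728/95481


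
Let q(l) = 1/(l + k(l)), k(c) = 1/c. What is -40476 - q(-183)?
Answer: -1355541057/33490 ≈ -40476.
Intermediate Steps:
q(l) = 1/(l + 1/l)
-40476 - q(-183) = -40476 - (-183)/(1 + (-183)²) = -40476 - (-183)/(1 + 33489) = -40476 - (-183)/33490 = -40476 - 1*(-183/33490) = -40476 + 183/33490 = -1355541057/33490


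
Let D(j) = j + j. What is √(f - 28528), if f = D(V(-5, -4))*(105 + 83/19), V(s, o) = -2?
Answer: 2*I*√2614134/19 ≈ 170.19*I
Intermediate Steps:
D(j) = 2*j
f = -8312/19 (f = (2*(-2))*(105 + 83/19) = -4*(105 + 83*(1/19)) = -4*(105 + 83/19) = -4*2078/19 = -8312/19 ≈ -437.47)
√(f - 28528) = √(-8312/19 - 28528) = √(-550344/19) = 2*I*√2614134/19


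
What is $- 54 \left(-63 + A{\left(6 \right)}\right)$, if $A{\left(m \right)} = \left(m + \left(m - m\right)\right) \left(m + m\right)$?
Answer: $-486$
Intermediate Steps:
$A{\left(m \right)} = 2 m^{2}$ ($A{\left(m \right)} = \left(m + 0\right) 2 m = m 2 m = 2 m^{2}$)
$- 54 \left(-63 + A{\left(6 \right)}\right) = - 54 \left(-63 + 2 \cdot 6^{2}\right) = - 54 \left(-63 + 2 \cdot 36\right) = - 54 \left(-63 + 72\right) = \left(-54\right) 9 = -486$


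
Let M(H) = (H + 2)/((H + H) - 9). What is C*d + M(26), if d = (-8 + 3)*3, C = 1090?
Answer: -703022/43 ≈ -16349.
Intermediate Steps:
M(H) = (2 + H)/(-9 + 2*H) (M(H) = (2 + H)/(2*H - 9) = (2 + H)/(-9 + 2*H))
d = -15 (d = -5*3 = -15)
C*d + M(26) = 1090*(-15) + (2 + 26)/(-9 + 2*26) = -16350 + 28/(-9 + 52) = -16350 + 28/43 = -703022/43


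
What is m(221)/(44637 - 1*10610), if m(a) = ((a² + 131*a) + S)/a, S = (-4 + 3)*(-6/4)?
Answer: 155587/15039934 ≈ 0.010345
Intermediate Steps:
S = 3/2 (S = -(-6)/4 = -1*(-3/2) = 3/2 ≈ 1.5000)
m(a) = (3/2 + a² + 131*a)/a (m(a) = ((a² + 131*a) + 3/2)/a = (3/2 + a² + 131*a)/a)
m(221)/(44637 - 1*10610) = (131 + 221 + (3/2)/221)/(44637 - 1*10610) = (131 + 221 + (3/2)*(1/221))/(44637 - 10610) = (131 + 221 + 3/442)/34027 = (155587/442)*(1/34027) = 155587/15039934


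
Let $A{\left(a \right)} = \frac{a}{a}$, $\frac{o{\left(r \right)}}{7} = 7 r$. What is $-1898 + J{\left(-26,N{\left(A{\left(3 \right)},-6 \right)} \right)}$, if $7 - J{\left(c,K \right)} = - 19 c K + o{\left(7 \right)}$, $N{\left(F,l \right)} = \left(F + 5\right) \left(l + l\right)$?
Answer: $33334$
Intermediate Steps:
$o{\left(r \right)} = 49 r$ ($o{\left(r \right)} = 7 \cdot 7 r = 49 r$)
$A{\left(a \right)} = 1$
$N{\left(F,l \right)} = 2 l \left(5 + F\right)$ ($N{\left(F,l \right)} = \left(5 + F\right) 2 l = 2 l \left(5 + F\right)$)
$J{\left(c,K \right)} = -336 + 19 K c$ ($J{\left(c,K \right)} = 7 - \left(- 19 c K + 49 \cdot 7\right) = 7 - \left(- 19 K c + 343\right) = 7 - \left(343 - 19 K c\right) = 7 + \left(-343 + 19 K c\right) = -336 + 19 K c$)
$-1898 + J{\left(-26,N{\left(A{\left(3 \right)},-6 \right)} \right)} = -1898 - \left(336 - 19 \cdot 2 \left(-6\right) \left(5 + 1\right) \left(-26\right)\right) = -1898 - \left(336 - 19 \cdot 2 \left(-6\right) 6 \left(-26\right)\right) = -1898 - \left(336 + 1368 \left(-26\right)\right) = -1898 + \left(-336 + 35568\right) = -1898 + 35232 = 33334$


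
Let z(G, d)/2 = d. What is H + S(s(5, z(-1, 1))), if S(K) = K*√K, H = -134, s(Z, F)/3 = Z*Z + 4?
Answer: -134 + 87*√87 ≈ 677.48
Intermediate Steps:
z(G, d) = 2*d
s(Z, F) = 12 + 3*Z² (s(Z, F) = 3*(Z*Z + 4) = 3*(Z² + 4) = 3*(4 + Z²) = 12 + 3*Z²)
S(K) = K^(3/2)
H + S(s(5, z(-1, 1))) = -134 + (12 + 3*5²)^(3/2) = -134 + (12 + 3*25)^(3/2) = -134 + (12 + 75)^(3/2) = -134 + 87^(3/2) = -134 + 87*√87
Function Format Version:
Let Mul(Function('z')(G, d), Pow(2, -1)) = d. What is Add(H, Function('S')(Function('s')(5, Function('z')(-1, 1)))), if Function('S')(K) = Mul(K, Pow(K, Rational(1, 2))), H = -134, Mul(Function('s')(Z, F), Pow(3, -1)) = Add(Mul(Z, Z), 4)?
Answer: Add(-134, Mul(87, Pow(87, Rational(1, 2)))) ≈ 677.48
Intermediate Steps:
Function('z')(G, d) = Mul(2, d)
Function('s')(Z, F) = Add(12, Mul(3, Pow(Z, 2))) (Function('s')(Z, F) = Mul(3, Add(Mul(Z, Z), 4)) = Mul(3, Add(Pow(Z, 2), 4)) = Mul(3, Add(4, Pow(Z, 2))) = Add(12, Mul(3, Pow(Z, 2))))
Function('S')(K) = Pow(K, Rational(3, 2))
Add(H, Function('S')(Function('s')(5, Function('z')(-1, 1)))) = Add(-134, Pow(Add(12, Mul(3, Pow(5, 2))), Rational(3, 2))) = Add(-134, Pow(Add(12, Mul(3, 25)), Rational(3, 2))) = Add(-134, Pow(Add(12, 75), Rational(3, 2))) = Add(-134, Pow(87, Rational(3, 2))) = Add(-134, Mul(87, Pow(87, Rational(1, 2))))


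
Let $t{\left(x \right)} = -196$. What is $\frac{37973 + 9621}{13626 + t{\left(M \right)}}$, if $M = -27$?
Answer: $\frac{23797}{6715} \approx 3.5439$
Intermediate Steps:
$\frac{37973 + 9621}{13626 + t{\left(M \right)}} = \frac{37973 + 9621}{13626 - 196} = \frac{47594}{13430} = 47594 \cdot \frac{1}{13430} = \frac{23797}{6715}$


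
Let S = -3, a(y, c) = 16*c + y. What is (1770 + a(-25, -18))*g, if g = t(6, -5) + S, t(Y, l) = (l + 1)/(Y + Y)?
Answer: -14570/3 ≈ -4856.7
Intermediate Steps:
a(y, c) = y + 16*c
t(Y, l) = (1 + l)/(2*Y) (t(Y, l) = (1 + l)/((2*Y)) = (1 + l)*(1/(2*Y)) = (1 + l)/(2*Y))
g = -10/3 (g = (½)*(1 - 5)/6 - 3 = (½)*(⅙)*(-4) - 3 = -⅓ - 3 = -10/3 ≈ -3.3333)
(1770 + a(-25, -18))*g = (1770 + (-25 + 16*(-18)))*(-10/3) = (1770 + (-25 - 288))*(-10/3) = (1770 - 313)*(-10/3) = 1457*(-10/3) = -14570/3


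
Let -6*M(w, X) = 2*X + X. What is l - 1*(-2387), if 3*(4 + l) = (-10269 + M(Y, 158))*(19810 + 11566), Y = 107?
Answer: -324671699/3 ≈ -1.0822e+8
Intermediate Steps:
M(w, X) = -X/2 (M(w, X) = -(2*X + X)/6 = -X/2)
l = -324678860/3 (l = -4 + ((-10269 - ½*158)*(19810 + 11566))/3 = -4 + ((-10269 - 79)*31376)/3 = -4 + (-10348*31376)/3 = -4 + (⅓)*(-324678848) = -4 - 324678848/3 = -324678860/3 ≈ -1.0823e+8)
l - 1*(-2387) = -324678860/3 - 1*(-2387) = -324678860/3 + 2387 = -324671699/3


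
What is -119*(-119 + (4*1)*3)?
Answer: 12733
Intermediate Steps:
-119*(-119 + (4*1)*3) = -119*(-119 + 4*3) = -119*(-119 + 12) = -119*(-107) = 12733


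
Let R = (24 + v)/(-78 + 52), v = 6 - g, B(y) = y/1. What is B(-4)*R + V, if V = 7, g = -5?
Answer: 161/13 ≈ 12.385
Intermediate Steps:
B(y) = y (B(y) = y*1 = y)
v = 11 (v = 6 - 1*(-5) = 6 + 5 = 11)
R = -35/26 (R = (24 + 11)/(-78 + 52) = 35/(-26) = 35*(-1/26) = -35/26 ≈ -1.3462)
B(-4)*R + V = -4*(-35/26) + 7 = 70/13 + 7 = 161/13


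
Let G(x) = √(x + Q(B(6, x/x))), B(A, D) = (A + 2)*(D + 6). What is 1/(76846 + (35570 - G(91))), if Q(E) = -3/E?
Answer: 6295296/707691990043 + 2*√71302/707691990043 ≈ 8.8963e-6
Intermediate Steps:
B(A, D) = (2 + A)*(6 + D)
G(x) = √(-3/56 + x) (G(x) = √(x - 3/(12 + 2*(x/x) + 6*6 + 6*(x/x))) = √(x - 3/(12 + 2*1 + 36 + 6*1)) = √(x - 3/(12 + 2 + 36 + 6)) = √(x - 3/56) = √(-3/56 + x))
1/(76846 + (35570 - G(91))) = 1/(76846 + (35570 - √(-42 + 784*91)/28)) = 1/(76846 + (35570 - √(-42 + 71344)/28)) = 1/(76846 + (35570 - √71302/28)) = 1/(112416 - √71302/28)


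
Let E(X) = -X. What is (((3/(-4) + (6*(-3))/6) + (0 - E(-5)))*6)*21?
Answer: -2205/2 ≈ -1102.5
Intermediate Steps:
(((3/(-4) + (6*(-3))/6) + (0 - E(-5)))*6)*21 = (((3/(-4) + (6*(-3))/6) + (0 - (-1)*(-5)))*6)*21 = (((3*(-1/4) - 18*1/6) + (0 - 1*5))*6)*21 = (((-3/4 - 3) + (0 - 5))*6)*21 = ((-15/4 - 5)*6)*21 = -35/4*6*21 = -105/2*21 = -2205/2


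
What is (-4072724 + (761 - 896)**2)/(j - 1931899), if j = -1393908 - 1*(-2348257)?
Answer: 4054499/977550 ≈ 4.1476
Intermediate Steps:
j = 954349 (j = -1393908 + 2348257 = 954349)
(-4072724 + (761 - 896)**2)/(j - 1931899) = (-4072724 + (761 - 896)**2)/(954349 - 1931899) = (-4072724 + (-135)**2)/(-977550) = (-4072724 + 18225)*(-1/977550) = -4054499*(-1/977550) = 4054499/977550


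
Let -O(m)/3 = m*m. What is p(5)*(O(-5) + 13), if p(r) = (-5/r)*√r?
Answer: 62*√5 ≈ 138.64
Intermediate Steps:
p(r) = -5/√r
O(m) = -3*m² (O(m) = -3*m*m = -3*m²)
p(5)*(O(-5) + 13) = (-√5)*(-3*(-5)² + 13) = (-√5)*(-3*25 + 13) = (-√5)*(-75 + 13) = -√5*(-62) = 62*√5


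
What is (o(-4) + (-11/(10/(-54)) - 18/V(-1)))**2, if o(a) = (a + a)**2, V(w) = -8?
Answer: 6315169/400 ≈ 15788.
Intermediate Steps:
o(a) = 4*a**2 (o(a) = (2*a)**2 = 4*a**2)
(o(-4) + (-11/(10/(-54)) - 18/V(-1)))**2 = (4*(-4)**2 + (-11/(10/(-54)) - 18/(-8)))**2 = (4*16 + (-11/(10*(-1/54)) - 18*(-1/8)))**2 = (64 + (-11/(-5/27) + 9/4))**2 = (64 + (-11*(-27/5) + 9/4))**2 = (64 + (297/5 + 9/4))**2 = (64 + 1233/20)**2 = (2513/20)**2 = 6315169/400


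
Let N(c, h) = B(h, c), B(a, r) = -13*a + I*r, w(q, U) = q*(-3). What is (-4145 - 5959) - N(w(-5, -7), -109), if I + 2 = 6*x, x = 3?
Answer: -11761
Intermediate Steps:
w(q, U) = -3*q
I = 16 (I = -2 + 6*3 = -2 + 18 = 16)
B(a, r) = -13*a + 16*r
N(c, h) = -13*h + 16*c
(-4145 - 5959) - N(w(-5, -7), -109) = (-4145 - 5959) - (-13*(-109) + 16*(-3*(-5))) = -10104 - (1417 + 16*15) = -10104 - (1417 + 240) = -10104 - 1*1657 = -10104 - 1657 = -11761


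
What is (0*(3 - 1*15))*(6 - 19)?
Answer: 0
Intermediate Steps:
(0*(3 - 1*15))*(6 - 19) = (0*(3 - 15))*(-13) = (0*(-12))*(-13) = 0*(-13) = 0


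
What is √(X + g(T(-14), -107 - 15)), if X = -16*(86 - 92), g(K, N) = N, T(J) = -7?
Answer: I*√26 ≈ 5.099*I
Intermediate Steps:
X = 96 (X = -16*(-6) = 96)
√(X + g(T(-14), -107 - 15)) = √(96 + (-107 - 15)) = √(96 - 122) = √(-26) = I*√26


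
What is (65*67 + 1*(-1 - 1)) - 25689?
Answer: -21336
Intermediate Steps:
(65*67 + 1*(-1 - 1)) - 25689 = (4355 + 1*(-2)) - 25689 = (4355 - 2) - 25689 = 4353 - 25689 = -21336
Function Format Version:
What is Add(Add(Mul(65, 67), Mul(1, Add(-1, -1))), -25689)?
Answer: -21336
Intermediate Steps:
Add(Add(Mul(65, 67), Mul(1, Add(-1, -1))), -25689) = Add(Add(4355, Mul(1, -2)), -25689) = Add(Add(4355, -2), -25689) = Add(4353, -25689) = -21336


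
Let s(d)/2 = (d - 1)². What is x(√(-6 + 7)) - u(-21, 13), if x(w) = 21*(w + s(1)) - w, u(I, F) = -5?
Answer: 25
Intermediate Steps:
s(d) = 2*(-1 + d)² (s(d) = 2*(d - 1)² = 2*(-1 + d)²)
x(w) = 20*w (x(w) = 21*(w + 2*(-1 + 1)²) - w = 21*(w + 2*0²) - w = 21*(w + 2*0) - w = 21*(w + 0) - w = 21*w - w = 20*w)
x(√(-6 + 7)) - u(-21, 13) = 20*√(-6 + 7) - 1*(-5) = 20*√1 + 5 = 20*1 + 5 = 20 + 5 = 25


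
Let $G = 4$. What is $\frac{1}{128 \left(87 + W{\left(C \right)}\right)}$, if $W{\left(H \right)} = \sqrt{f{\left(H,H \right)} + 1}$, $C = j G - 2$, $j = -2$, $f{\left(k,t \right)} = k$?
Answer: $\frac{29}{323328} - \frac{i}{323328} \approx 8.9692 \cdot 10^{-5} - 3.0928 \cdot 10^{-6} i$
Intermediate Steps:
$C = -10$ ($C = \left(-2\right) 4 - 2 = -8 - 2 = -10$)
$W{\left(H \right)} = \sqrt{1 + H}$ ($W{\left(H \right)} = \sqrt{H + 1} = \sqrt{1 + H}$)
$\frac{1}{128 \left(87 + W{\left(C \right)}\right)} = \frac{1}{128 \left(87 + \sqrt{1 - 10}\right)} = \frac{1}{128 \left(87 + \sqrt{-9}\right)} = \frac{1}{128 \left(87 + 3 i\right)} = \frac{1}{11136 + 384 i} = \frac{11136 - 384 i}{124157952}$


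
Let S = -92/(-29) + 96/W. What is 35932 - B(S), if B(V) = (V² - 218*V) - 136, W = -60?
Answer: 765484796/21025 ≈ 36408.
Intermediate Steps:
S = 228/145 (S = -92/(-29) + 96/(-60) = -92*(-1/29) + 96*(-1/60) = 92/29 - 8/5 = 228/145 ≈ 1.5724)
B(V) = -136 + V² - 218*V
35932 - B(S) = 35932 - (-136 + (228/145)² - 218*228/145) = 35932 - (-136 + 51984/21025 - 49704/145) = 35932 - 1*(-10014496/21025) = 35932 + 10014496/21025 = 765484796/21025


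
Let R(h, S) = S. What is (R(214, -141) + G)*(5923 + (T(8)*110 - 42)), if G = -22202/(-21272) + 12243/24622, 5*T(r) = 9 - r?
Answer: -107793139666553/130939796 ≈ -8.2323e+5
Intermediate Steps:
T(r) = 9/5 - r/5 (T(r) = (9 - r)/5 = 9/5 - r/5)
G = 201772685/130939796 (G = -22202*(-1/21272) + 12243*(1/24622) = 11101/10636 + 12243/24622 = 201772685/130939796 ≈ 1.5410)
(R(214, -141) + G)*(5923 + (T(8)*110 - 42)) = (-141 + 201772685/130939796)*(5923 + ((9/5 - 1/5*8)*110 - 42)) = -18260738551*(5923 + ((9/5 - 8/5)*110 - 42))/130939796 = -18260738551*(5923 + ((1/5)*110 - 42))/130939796 = -18260738551*(5923 + (22 - 42))/130939796 = -18260738551*(5923 - 20)/130939796 = -18260738551/130939796*5903 = -107793139666553/130939796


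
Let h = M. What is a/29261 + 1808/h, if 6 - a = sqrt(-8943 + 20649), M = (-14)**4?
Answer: 3320899/70255661 - sqrt(11706)/29261 ≈ 0.043571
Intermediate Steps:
M = 38416
a = 6 - sqrt(11706) (a = 6 - sqrt(-8943 + 20649) = 6 - sqrt(11706) ≈ -102.19)
h = 38416
a/29261 + 1808/h = (6 - sqrt(11706))/29261 + 1808/38416 = (6 - sqrt(11706))*(1/29261) + 1808*(1/38416) = (6/29261 - sqrt(11706)/29261) + 113/2401 = 3320899/70255661 - sqrt(11706)/29261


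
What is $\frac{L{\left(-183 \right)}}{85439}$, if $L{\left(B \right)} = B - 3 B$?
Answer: $\frac{366}{85439} \approx 0.0042838$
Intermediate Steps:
$L{\left(B \right)} = - 2 B$
$\frac{L{\left(-183 \right)}}{85439} = \frac{\left(-2\right) \left(-183\right)}{85439} = 366 \cdot \frac{1}{85439} = \frac{366}{85439}$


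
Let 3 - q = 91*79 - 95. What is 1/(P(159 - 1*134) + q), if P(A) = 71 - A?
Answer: -1/7045 ≈ -0.00014194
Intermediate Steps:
q = -7091 (q = 3 - (91*79 - 95) = 3 - (7189 - 95) = 3 - 1*7094 = 3 - 7094 = -7091)
1/(P(159 - 1*134) + q) = 1/((71 - (159 - 1*134)) - 7091) = 1/((71 - (159 - 134)) - 7091) = 1/((71 - 1*25) - 7091) = 1/((71 - 25) - 7091) = 1/(46 - 7091) = 1/(-7045) = -1/7045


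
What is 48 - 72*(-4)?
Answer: 336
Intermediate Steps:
48 - 72*(-4) = 48 - 18*(-16) = 48 + 288 = 336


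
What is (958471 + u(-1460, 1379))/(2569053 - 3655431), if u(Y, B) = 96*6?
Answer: -959047/1086378 ≈ -0.88279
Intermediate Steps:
u(Y, B) = 576
(958471 + u(-1460, 1379))/(2569053 - 3655431) = (958471 + 576)/(2569053 - 3655431) = 959047/(-1086378) = 959047*(-1/1086378) = -959047/1086378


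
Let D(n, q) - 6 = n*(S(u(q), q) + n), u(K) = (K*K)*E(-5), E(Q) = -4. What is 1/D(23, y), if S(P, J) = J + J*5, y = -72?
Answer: -1/9401 ≈ -0.00010637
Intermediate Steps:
u(K) = -4*K² (u(K) = (K*K)*(-4) = K²*(-4) = -4*K²)
S(P, J) = 6*J (S(P, J) = J + 5*J = 6*J)
D(n, q) = 6 + n*(n + 6*q) (D(n, q) = 6 + n*(6*q + n) = 6 + n*(n + 6*q))
1/D(23, y) = 1/(6 + 23² + 6*23*(-72)) = 1/(6 + 529 - 9936) = 1/(-9401) = -1/9401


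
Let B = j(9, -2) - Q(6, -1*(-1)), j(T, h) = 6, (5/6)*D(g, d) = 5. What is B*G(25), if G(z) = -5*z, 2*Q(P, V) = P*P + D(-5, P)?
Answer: 1875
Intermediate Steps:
D(g, d) = 6 (D(g, d) = (6/5)*5 = 6)
Q(P, V) = 3 + P**2/2 (Q(P, V) = (P*P + 6)/2 = (P**2 + 6)/2 = (6 + P**2)/2 = 3 + P**2/2)
B = -15 (B = 6 - (3 + (1/2)*6**2) = 6 - (3 + (1/2)*36) = 6 - (3 + 18) = 6 - 1*21 = 6 - 21 = -15)
B*G(25) = -(-75)*25 = -15*(-125) = 1875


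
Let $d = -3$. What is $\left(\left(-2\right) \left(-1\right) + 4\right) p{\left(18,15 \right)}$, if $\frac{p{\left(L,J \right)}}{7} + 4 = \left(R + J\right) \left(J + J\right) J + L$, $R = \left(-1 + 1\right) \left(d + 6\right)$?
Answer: $284088$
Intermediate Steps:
$R = 0$ ($R = \left(-1 + 1\right) \left(-3 + 6\right) = 0 \cdot 3 = 0$)
$p{\left(L,J \right)} = -28 + 7 L + 14 J^{3}$ ($p{\left(L,J \right)} = -28 + 7 \left(\left(0 + J\right) \left(J + J\right) J + L\right) = -28 + 7 \left(J 2 J J + L\right) = -28 + 7 \left(2 J^{2} J + L\right) = -28 + 7 \left(2 J^{3} + L\right) = -28 + 7 \left(L + 2 J^{3}\right) = -28 + \left(7 L + 14 J^{3}\right) = -28 + 7 L + 14 J^{3}$)
$\left(\left(-2\right) \left(-1\right) + 4\right) p{\left(18,15 \right)} = \left(\left(-2\right) \left(-1\right) + 4\right) \left(-28 + 7 \cdot 18 + 14 \cdot 15^{3}\right) = \left(2 + 4\right) \left(-28 + 126 + 14 \cdot 3375\right) = 6 \left(-28 + 126 + 47250\right) = 6 \cdot 47348 = 284088$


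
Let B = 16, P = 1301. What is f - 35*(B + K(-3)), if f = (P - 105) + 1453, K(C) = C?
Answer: 2194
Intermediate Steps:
f = 2649 (f = (1301 - 105) + 1453 = 1196 + 1453 = 2649)
f - 35*(B + K(-3)) = 2649 - 35*(16 - 3) = 2649 - 35*13 = 2649 - 1*455 = 2649 - 455 = 2194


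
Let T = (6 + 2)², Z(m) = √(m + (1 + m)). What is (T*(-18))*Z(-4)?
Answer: -1152*I*√7 ≈ -3047.9*I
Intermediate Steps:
Z(m) = √(1 + 2*m)
T = 64 (T = 8² = 64)
(T*(-18))*Z(-4) = (64*(-18))*√(1 + 2*(-4)) = -1152*√(1 - 8) = -1152*I*√7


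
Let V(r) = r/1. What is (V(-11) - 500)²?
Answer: 261121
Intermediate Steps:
V(r) = r (V(r) = r*1 = r)
(V(-11) - 500)² = (-11 - 500)² = (-511)² = 261121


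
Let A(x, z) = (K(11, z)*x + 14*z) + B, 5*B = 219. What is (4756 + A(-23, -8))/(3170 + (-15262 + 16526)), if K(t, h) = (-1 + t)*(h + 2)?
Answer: 10113/7390 ≈ 1.3685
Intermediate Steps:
B = 219/5 (B = (⅕)*219 = 219/5 ≈ 43.800)
K(t, h) = (-1 + t)*(2 + h)
A(x, z) = 219/5 + 14*z + x*(20 + 10*z) (A(x, z) = ((-2 - z + 2*11 + z*11)*x + 14*z) + 219/5 = ((-2 - z + 22 + 11*z)*x + 14*z) + 219/5 = ((20 + 10*z)*x + 14*z) + 219/5 = (x*(20 + 10*z) + 14*z) + 219/5 = (14*z + x*(20 + 10*z)) + 219/5 = 219/5 + 14*z + x*(20 + 10*z))
(4756 + A(-23, -8))/(3170 + (-15262 + 16526)) = (4756 + (219/5 + 14*(-8) + 10*(-23)*(2 - 8)))/(3170 + (-15262 + 16526)) = (4756 + (219/5 - 112 + 10*(-23)*(-6)))/(3170 + 1264) = (4756 + (219/5 - 112 + 1380))/4434 = (4756 + 6559/5)*(1/4434) = (30339/5)*(1/4434) = 10113/7390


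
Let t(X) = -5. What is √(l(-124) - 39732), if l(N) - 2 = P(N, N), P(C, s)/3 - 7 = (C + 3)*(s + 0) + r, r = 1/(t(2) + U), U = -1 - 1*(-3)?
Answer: √5302 ≈ 72.815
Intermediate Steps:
U = 2 (U = -1 + 3 = 2)
r = -⅓ (r = 1/(-5 + 2) = 1/(-3) = -⅓ ≈ -0.33333)
P(C, s) = 20 + 3*s*(3 + C) (P(C, s) = 21 + 3*((C + 3)*(s + 0) - ⅓) = 21 + 3*((3 + C)*s - ⅓) = 21 + 3*(s*(3 + C) - ⅓) = 21 + 3*(-⅓ + s*(3 + C)) = 21 + (-1 + 3*s*(3 + C)) = 20 + 3*s*(3 + C))
l(N) = 22 + 3*N² + 9*N (l(N) = 2 + (20 + 9*N + 3*N*N) = 2 + (20 + 9*N + 3*N²) = 2 + (20 + 3*N² + 9*N) = 22 + 3*N² + 9*N)
√(l(-124) - 39732) = √((22 + 3*(-124)² + 9*(-124)) - 39732) = √((22 + 3*15376 - 1116) - 39732) = √((22 + 46128 - 1116) - 39732) = √(45034 - 39732) = √5302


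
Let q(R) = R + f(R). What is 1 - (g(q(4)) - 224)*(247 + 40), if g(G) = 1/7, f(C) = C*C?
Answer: 64248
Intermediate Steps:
f(C) = C²
q(R) = R + R²
g(G) = ⅐
1 - (g(q(4)) - 224)*(247 + 40) = 1 - (⅐ - 224)*(247 + 40) = 1 - (-1567)*287/7 = 1 - 1*(-64247) = 1 + 64247 = 64248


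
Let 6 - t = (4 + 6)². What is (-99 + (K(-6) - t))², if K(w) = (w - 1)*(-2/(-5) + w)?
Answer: 29241/25 ≈ 1169.6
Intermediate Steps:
K(w) = (-1 + w)*(⅖ + w) (K(w) = (-1 + w)*(-2*(-⅕) + w) = (-1 + w)*(⅖ + w))
t = -94 (t = 6 - (4 + 6)² = 6 - 1*10² = 6 - 1*100 = 6 - 100 = -94)
(-99 + (K(-6) - t))² = (-99 + ((-⅖ + (-6)² - ⅗*(-6)) - 1*(-94)))² = (-99 + ((-⅖ + 36 + 18/5) + 94))² = (-99 + (196/5 + 94))² = (-99 + 666/5)² = (171/5)² = 29241/25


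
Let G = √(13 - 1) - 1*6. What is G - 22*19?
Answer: -424 + 2*√3 ≈ -420.54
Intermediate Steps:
G = -6 + 2*√3 (G = √12 - 6 = 2*√3 - 6 = -6 + 2*√3 ≈ -2.5359)
G - 22*19 = (-6 + 2*√3) - 22*19 = (-6 + 2*√3) - 418 = -424 + 2*√3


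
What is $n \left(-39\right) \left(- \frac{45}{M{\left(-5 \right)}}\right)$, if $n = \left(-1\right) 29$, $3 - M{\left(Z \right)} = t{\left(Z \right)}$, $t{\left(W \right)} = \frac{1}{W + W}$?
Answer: $- \frac{508950}{31} \approx -16418.0$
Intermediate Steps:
$t{\left(W \right)} = \frac{1}{2 W}$
$M{\left(Z \right)} = 3 - \frac{1}{2 Z}$
$n = -29$
$n \left(-39\right) \left(- \frac{45}{M{\left(-5 \right)}}\right) = \left(-29\right) \left(-39\right) \left(- \frac{45}{3 - \frac{1}{2 \left(-5\right)}}\right) = 1131 \left(- \frac{45}{3 - - \frac{1}{10}}\right) = 1131 \left(- \frac{45}{3 + \frac{1}{10}}\right) = 1131 \left(- \frac{45}{\frac{31}{10}}\right) = 1131 \left(\left(-45\right) \frac{10}{31}\right) = 1131 \left(- \frac{450}{31}\right) = - \frac{508950}{31}$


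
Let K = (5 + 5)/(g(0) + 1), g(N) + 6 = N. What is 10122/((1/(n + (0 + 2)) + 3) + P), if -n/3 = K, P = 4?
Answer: 26992/19 ≈ 1420.6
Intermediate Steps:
g(N) = -6 + N
K = -2 (K = (5 + 5)/((-6 + 0) + 1) = 10/(-6 + 1) = 10/(-5) = 10*(-⅕) = -2)
n = 6 (n = -3*(-2) = 6)
10122/((1/(n + (0 + 2)) + 3) + P) = 10122/((1/(6 + (0 + 2)) + 3) + 4) = 10122/((1/(6 + 2) + 3) + 4) = 10122/((1/8 + 3) + 4) = 10122/((⅛ + 3) + 4) = 10122/(25/8 + 4) = 10122/(57/8) = (8/57)*10122 = 26992/19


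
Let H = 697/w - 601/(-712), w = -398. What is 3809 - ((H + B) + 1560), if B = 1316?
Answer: 132323437/141688 ≈ 933.91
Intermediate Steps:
H = -128533/141688 (H = 697/(-398) - 601/(-712) = 697*(-1/398) - 601*(-1/712) = -697/398 + 601/712 = -128533/141688 ≈ -0.90716)
3809 - ((H + B) + 1560) = 3809 - ((-128533/141688 + 1316) + 1560) = 3809 - (186332875/141688 + 1560) = 3809 - 1*407366155/141688 = 3809 - 407366155/141688 = 132323437/141688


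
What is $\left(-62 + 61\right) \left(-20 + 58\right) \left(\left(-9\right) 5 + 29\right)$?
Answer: $608$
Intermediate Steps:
$\left(-62 + 61\right) \left(-20 + 58\right) \left(\left(-9\right) 5 + 29\right) = \left(-1\right) 38 \left(-45 + 29\right) = \left(-38\right) \left(-16\right) = 608$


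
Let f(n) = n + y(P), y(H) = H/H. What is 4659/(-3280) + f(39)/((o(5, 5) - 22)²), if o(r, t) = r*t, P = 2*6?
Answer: 89269/29520 ≈ 3.0240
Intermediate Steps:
P = 12
y(H) = 1
f(n) = 1 + n (f(n) = n + 1 = 1 + n)
4659/(-3280) + f(39)/((o(5, 5) - 22)²) = 4659/(-3280) + (1 + 39)/((5*5 - 22)²) = 4659*(-1/3280) + 40/((25 - 22)²) = -4659/3280 + 40/(3²) = -4659/3280 + 40/9 = 89269/29520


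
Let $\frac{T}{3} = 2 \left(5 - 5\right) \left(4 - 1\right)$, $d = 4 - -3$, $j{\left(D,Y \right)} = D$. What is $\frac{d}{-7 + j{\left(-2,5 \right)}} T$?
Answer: $0$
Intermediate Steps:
$d = 7$ ($d = 4 + 3 = 7$)
$T = 0$ ($T = 3 \cdot 2 \left(5 - 5\right) \left(4 - 1\right) = 3 \cdot 2 \cdot 0 \cdot 3 = 3 \cdot 2 \cdot 0 = 3 \cdot 0 = 0$)
$\frac{d}{-7 + j{\left(-2,5 \right)}} T = \frac{7}{-7 - 2} \cdot 0 = \frac{7}{-9} \cdot 0 = 7 \left(- \frac{1}{9}\right) 0 = \left(- \frac{7}{9}\right) 0 = 0$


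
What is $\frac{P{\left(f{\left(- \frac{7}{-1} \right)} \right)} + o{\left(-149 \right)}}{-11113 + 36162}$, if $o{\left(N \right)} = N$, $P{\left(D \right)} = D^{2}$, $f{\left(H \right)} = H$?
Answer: $- \frac{100}{25049} \approx -0.0039922$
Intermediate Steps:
$\frac{P{\left(f{\left(- \frac{7}{-1} \right)} \right)} + o{\left(-149 \right)}}{-11113 + 36162} = \frac{\left(- \frac{7}{-1}\right)^{2} - 149}{-11113 + 36162} = \frac{\left(\left(-7\right) \left(-1\right)\right)^{2} - 149}{25049} = \left(7^{2} - 149\right) \frac{1}{25049} = \left(49 - 149\right) \frac{1}{25049} = \left(-100\right) \frac{1}{25049} = - \frac{100}{25049}$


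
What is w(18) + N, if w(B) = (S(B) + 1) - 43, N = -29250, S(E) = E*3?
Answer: -29238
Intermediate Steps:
S(E) = 3*E
w(B) = -42 + 3*B (w(B) = (3*B + 1) - 43 = (1 + 3*B) - 43 = -42 + 3*B)
w(18) + N = (-42 + 3*18) - 29250 = (-42 + 54) - 29250 = 12 - 29250 = -29238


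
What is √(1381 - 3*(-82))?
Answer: √1627 ≈ 40.336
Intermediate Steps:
√(1381 - 3*(-82)) = √(1381 + 246) = √1627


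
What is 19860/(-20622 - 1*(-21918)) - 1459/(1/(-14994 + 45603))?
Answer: -4823119693/108 ≈ -4.4658e+7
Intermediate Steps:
19860/(-20622 - 1*(-21918)) - 1459/(1/(-14994 + 45603)) = 19860/(-20622 + 21918) - 1459/(1/30609) = 19860/1296 - 1459/1/30609 = 19860*(1/1296) - 1459*30609 = 1655/108 - 44658531 = -4823119693/108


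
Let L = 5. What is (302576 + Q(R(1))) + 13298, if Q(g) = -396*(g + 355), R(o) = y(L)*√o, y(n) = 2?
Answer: 174502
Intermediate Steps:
R(o) = 2*√o
Q(g) = -140580 - 396*g (Q(g) = -396*(355 + g) = -140580 - 396*g)
(302576 + Q(R(1))) + 13298 = (302576 + (-140580 - 792*√1)) + 13298 = (302576 + (-140580 - 792)) + 13298 = (302576 - 141372) + 13298 = 161204 + 13298 = 174502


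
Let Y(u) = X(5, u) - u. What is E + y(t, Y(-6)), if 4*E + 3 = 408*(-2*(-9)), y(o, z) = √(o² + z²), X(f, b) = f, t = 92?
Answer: 7341/4 + √8585 ≈ 1927.9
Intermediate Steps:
Y(u) = 5 - u
E = 7341/4 (E = -¾ + (408*(-2*(-9)))/4 = -¾ + (408*18)/4 = -¾ + (¼)*7344 = -¾ + 1836 = 7341/4 ≈ 1835.3)
E + y(t, Y(-6)) = 7341/4 + √(92² + (5 - 1*(-6))²) = 7341/4 + √(8464 + (5 + 6)²) = 7341/4 + √(8464 + 11²) = 7341/4 + √(8464 + 121) = 7341/4 + √8585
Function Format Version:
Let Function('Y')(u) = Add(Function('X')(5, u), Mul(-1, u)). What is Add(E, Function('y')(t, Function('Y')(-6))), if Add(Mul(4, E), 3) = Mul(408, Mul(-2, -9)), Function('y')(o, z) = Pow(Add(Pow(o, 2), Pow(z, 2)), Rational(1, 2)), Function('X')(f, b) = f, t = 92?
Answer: Add(Rational(7341, 4), Pow(8585, Rational(1, 2))) ≈ 1927.9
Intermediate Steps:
Function('Y')(u) = Add(5, Mul(-1, u))
E = Rational(7341, 4) (E = Add(Rational(-3, 4), Mul(Rational(1, 4), Mul(408, Mul(-2, -9)))) = Add(Rational(-3, 4), Mul(Rational(1, 4), Mul(408, 18))) = Add(Rational(-3, 4), Mul(Rational(1, 4), 7344)) = Add(Rational(-3, 4), 1836) = Rational(7341, 4) ≈ 1835.3)
Add(E, Function('y')(t, Function('Y')(-6))) = Add(Rational(7341, 4), Pow(Add(Pow(92, 2), Pow(Add(5, Mul(-1, -6)), 2)), Rational(1, 2))) = Add(Rational(7341, 4), Pow(Add(8464, Pow(Add(5, 6), 2)), Rational(1, 2))) = Add(Rational(7341, 4), Pow(Add(8464, Pow(11, 2)), Rational(1, 2))) = Add(Rational(7341, 4), Pow(Add(8464, 121), Rational(1, 2))) = Add(Rational(7341, 4), Pow(8585, Rational(1, 2)))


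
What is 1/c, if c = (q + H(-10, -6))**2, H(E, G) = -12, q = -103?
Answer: 1/13225 ≈ 7.5614e-5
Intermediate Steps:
c = 13225 (c = (-103 - 12)**2 = (-115)**2 = 13225)
1/c = 1/13225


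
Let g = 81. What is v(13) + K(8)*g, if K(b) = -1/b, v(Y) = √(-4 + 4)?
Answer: -81/8 ≈ -10.125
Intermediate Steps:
v(Y) = 0 (v(Y) = √0 = 0)
v(13) + K(8)*g = 0 - 1/8*81 = 0 - 1*⅛*81 = 0 - ⅛*81 = 0 - 81/8 = -81/8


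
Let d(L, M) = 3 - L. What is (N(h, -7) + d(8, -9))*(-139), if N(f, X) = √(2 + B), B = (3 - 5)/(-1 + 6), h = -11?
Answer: 695 - 278*√10/5 ≈ 519.18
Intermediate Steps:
B = -⅖ (B = -2/5 = -2*⅕ = -⅖ ≈ -0.40000)
N(f, X) = 2*√10/5 (N(f, X) = √(2 - ⅖) = √(8/5) = 2*√10/5)
(N(h, -7) + d(8, -9))*(-139) = (2*√10/5 + (3 - 1*8))*(-139) = (2*√10/5 + (3 - 8))*(-139) = (2*√10/5 - 5)*(-139) = (-5 + 2*√10/5)*(-139) = 695 - 278*√10/5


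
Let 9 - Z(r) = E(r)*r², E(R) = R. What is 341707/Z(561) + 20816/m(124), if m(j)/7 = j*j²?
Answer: -13832909641/36818974075464 ≈ -0.00037570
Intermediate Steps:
m(j) = 7*j³ (m(j) = 7*(j*j²) = 7*j³)
Z(r) = 9 - r³ (Z(r) = 9 - r*r² = 9 - r³)
341707/Z(561) + 20816/m(124) = 341707/(9 - 1*561³) + 20816/((7*124³)) = 341707/(9 - 1*176558481) + 20816/((7*1906624)) = 341707/(9 - 176558481) + 20816/13346368 = 341707/(-176558472) + 20816*(1/13346368) = 341707*(-1/176558472) + 1301/834148 = -341707/176558472 + 1301/834148 = -13832909641/36818974075464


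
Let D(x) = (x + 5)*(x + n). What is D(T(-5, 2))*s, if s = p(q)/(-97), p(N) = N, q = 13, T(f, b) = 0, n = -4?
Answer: 260/97 ≈ 2.6804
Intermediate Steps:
D(x) = (-4 + x)*(5 + x) (D(x) = (x + 5)*(x - 4) = (5 + x)*(-4 + x) = (-4 + x)*(5 + x))
s = -13/97 (s = 13/(-97) = 13*(-1/97) = -13/97 ≈ -0.13402)
D(T(-5, 2))*s = (-20 + 0 + 0²)*(-13/97) = (-20 + 0 + 0)*(-13/97) = -20*(-13/97) = 260/97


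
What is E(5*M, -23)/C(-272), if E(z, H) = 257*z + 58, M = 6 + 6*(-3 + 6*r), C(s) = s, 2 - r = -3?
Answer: -107969/136 ≈ -793.89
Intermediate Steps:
r = 5 (r = 2 - 1*(-3) = 2 + 3 = 5)
M = 168 (M = 6 + 6*(-3 + 6*5) = 6 + 6*(-3 + 30) = 6 + 6*27 = 6 + 162 = 168)
E(z, H) = 58 + 257*z
E(5*M, -23)/C(-272) = (58 + 257*(5*168))/(-272) = (58 + 257*840)*(-1/272) = (58 + 215880)*(-1/272) = 215938*(-1/272) = -107969/136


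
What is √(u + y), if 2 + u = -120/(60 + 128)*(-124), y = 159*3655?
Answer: √1283919727/47 ≈ 762.38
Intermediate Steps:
y = 581145
u = 3626/47 (u = -2 - 120/(60 + 128)*(-124) = -2 - 120/188*(-124) = -2 - 120*1/188*(-124) = -2 - 30/47*(-124) = -2 + 3720/47 = 3626/47 ≈ 77.149)
√(u + y) = √(3626/47 + 581145) = √(27317441/47) = √1283919727/47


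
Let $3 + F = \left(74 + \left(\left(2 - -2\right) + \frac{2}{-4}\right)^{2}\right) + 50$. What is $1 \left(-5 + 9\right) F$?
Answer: $533$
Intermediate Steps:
$F = \frac{533}{4}$ ($F = -3 + \left(\left(74 + \left(\left(2 - -2\right) + \frac{2}{-4}\right)^{2}\right) + 50\right) = -3 + \left(\left(74 + \left(\left(2 + 2\right) + 2 \left(- \frac{1}{4}\right)\right)^{2}\right) + 50\right) = -3 + \left(\left(74 + \left(4 - \frac{1}{2}\right)^{2}\right) + 50\right) = -3 + \left(\left(74 + \left(\frac{7}{2}\right)^{2}\right) + 50\right) = -3 + \left(\left(74 + \frac{49}{4}\right) + 50\right) = -3 + \left(\frac{345}{4} + 50\right) = -3 + \frac{545}{4} = \frac{533}{4} \approx 133.25$)
$1 \left(-5 + 9\right) F = 1 \left(-5 + 9\right) \frac{533}{4} = 1 \cdot 4 \cdot \frac{533}{4} = 4 \cdot \frac{533}{4} = 533$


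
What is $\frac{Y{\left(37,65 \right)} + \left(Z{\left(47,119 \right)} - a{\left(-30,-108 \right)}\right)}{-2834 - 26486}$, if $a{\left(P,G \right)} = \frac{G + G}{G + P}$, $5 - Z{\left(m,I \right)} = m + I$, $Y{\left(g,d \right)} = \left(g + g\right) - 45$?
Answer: $\frac{384}{84295} \approx 0.0045554$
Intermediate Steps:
$Y{\left(g,d \right)} = -45 + 2 g$ ($Y{\left(g,d \right)} = 2 g - 45 = -45 + 2 g$)
$Z{\left(m,I \right)} = 5 - I - m$ ($Z{\left(m,I \right)} = 5 - \left(m + I\right) = 5 - \left(I + m\right) = 5 - I - m$)
$a{\left(P,G \right)} = \frac{2 G}{G + P}$
$\frac{Y{\left(37,65 \right)} + \left(Z{\left(47,119 \right)} - a{\left(-30,-108 \right)}\right)}{-2834 - 26486} = \frac{\left(-45 + 2 \cdot 37\right) - \left(161 + 2 \left(-108\right) \frac{1}{-108 - 30}\right)}{-2834 - 26486} = \frac{\left(-45 + 74\right) - \left(161 + 2 \left(-108\right) \frac{1}{-138}\right)}{-29320} = \left(29 - \left(161 + 2 \left(-108\right) \left(- \frac{1}{138}\right)\right)\right) \left(- \frac{1}{29320}\right) = \left(29 - \frac{3739}{23}\right) \left(- \frac{1}{29320}\right) = \left(- \frac{3072}{23}\right) \left(- \frac{1}{29320}\right) = \frac{384}{84295}$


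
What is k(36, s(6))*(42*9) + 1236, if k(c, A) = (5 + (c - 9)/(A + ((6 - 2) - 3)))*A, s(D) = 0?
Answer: 1236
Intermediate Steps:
k(c, A) = A*(5 + (-9 + c)/(1 + A)) (k(c, A) = (5 + (-9 + c)/(A + (4 - 3)))*A = (5 + (-9 + c)/(A + 1))*A = (5 + (-9 + c)/(1 + A))*A = A*(5 + (-9 + c)/(1 + A)))
k(36, s(6))*(42*9) + 1236 = (0*(-4 + 36 + 5*0)/(1 + 0))*(42*9) + 1236 = (0*(-4 + 36 + 0)/1)*378 + 1236 = (0*1*32)*378 + 1236 = 0*378 + 1236 = 0 + 1236 = 1236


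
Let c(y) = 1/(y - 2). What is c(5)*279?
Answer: 93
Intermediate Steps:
c(y) = 1/(-2 + y)
c(5)*279 = 279/(-2 + 5) = 279/3 = (1/3)*279 = 93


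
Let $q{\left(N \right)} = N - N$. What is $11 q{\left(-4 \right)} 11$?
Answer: $0$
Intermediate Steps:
$q{\left(N \right)} = 0$
$11 q{\left(-4 \right)} 11 = 11 \cdot 0 \cdot 11 = 0 \cdot 11 = 0$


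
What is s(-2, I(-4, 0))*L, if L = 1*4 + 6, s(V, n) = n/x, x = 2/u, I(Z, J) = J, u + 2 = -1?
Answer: 0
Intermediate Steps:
u = -3 (u = -2 - 1 = -3)
x = -⅔ (x = 2/(-3) = 2*(-⅓) = -⅔ ≈ -0.66667)
s(V, n) = -3*n/2 (s(V, n) = n/(-⅔) = n*(-3/2) = -3*n/2)
L = 10 (L = 4 + 6 = 10)
s(-2, I(-4, 0))*L = -3/2*0*10 = 0*10 = 0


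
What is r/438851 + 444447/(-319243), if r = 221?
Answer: -194975457694/140100109793 ≈ -1.3917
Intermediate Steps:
r/438851 + 444447/(-319243) = 221/438851 + 444447/(-319243) = 221*(1/438851) + 444447*(-1/319243) = 221/438851 - 444447/319243 = -194975457694/140100109793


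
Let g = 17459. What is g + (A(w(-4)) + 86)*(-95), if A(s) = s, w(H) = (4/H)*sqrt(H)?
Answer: 9289 + 190*I ≈ 9289.0 + 190.0*I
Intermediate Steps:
w(H) = 4/sqrt(H)
g + (A(w(-4)) + 86)*(-95) = 17459 + (4/sqrt(-4) + 86)*(-95) = 17459 + (4*(-I/2) + 86)*(-95) = 17459 + (-2*I + 86)*(-95) = 17459 + (86 - 2*I)*(-95) = 17459 + (-8170 + 190*I) = 9289 + 190*I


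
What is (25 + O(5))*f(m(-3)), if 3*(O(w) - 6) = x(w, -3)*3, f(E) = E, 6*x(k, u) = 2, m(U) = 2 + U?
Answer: -94/3 ≈ -31.333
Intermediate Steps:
x(k, u) = ⅓ (x(k, u) = (⅙)*2 = ⅓)
O(w) = 19/3 (O(w) = 6 + ((⅓)*3)/3 = 6 + (⅓)*1 = 6 + ⅓ = 19/3)
(25 + O(5))*f(m(-3)) = (25 + 19/3)*(2 - 3) = (94/3)*(-1) = -94/3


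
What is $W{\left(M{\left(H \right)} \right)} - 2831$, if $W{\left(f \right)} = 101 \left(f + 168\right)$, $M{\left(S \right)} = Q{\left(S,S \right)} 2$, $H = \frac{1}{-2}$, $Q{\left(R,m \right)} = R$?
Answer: $14036$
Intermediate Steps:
$H = - \frac{1}{2} \approx -0.5$
$M{\left(S \right)} = 2 S$ ($M{\left(S \right)} = S 2 = 2 S$)
$W{\left(f \right)} = 16968 + 101 f$ ($W{\left(f \right)} = 101 \left(168 + f\right) = 16968 + 101 f$)
$W{\left(M{\left(H \right)} \right)} - 2831 = \left(16968 + 101 \cdot 2 \left(- \frac{1}{2}\right)\right) - 2831 = \left(16968 + 101 \left(-1\right)\right) - 2831 = \left(16968 - 101\right) - 2831 = 16867 - 2831 = 14036$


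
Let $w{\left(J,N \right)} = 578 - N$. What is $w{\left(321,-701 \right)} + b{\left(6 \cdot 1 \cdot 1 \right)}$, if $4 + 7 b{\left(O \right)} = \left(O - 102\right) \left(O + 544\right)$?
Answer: $- \frac{43851}{7} \approx -6264.4$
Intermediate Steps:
$b{\left(O \right)} = - \frac{4}{7} + \frac{\left(-102 + O\right) \left(544 + O\right)}{7}$ ($b{\left(O \right)} = - \frac{4}{7} + \frac{\left(O - 102\right) \left(O + 544\right)}{7} = - \frac{4}{7} + \frac{\left(-102 + O\right) \left(544 + O\right)}{7}$)
$w{\left(321,-701 \right)} + b{\left(6 \cdot 1 \cdot 1 \right)} = \left(578 - -701\right) + \left(- \frac{55492}{7} + \frac{\left(6 \cdot 1 \cdot 1\right)^{2}}{7} + \frac{442 \cdot 6 \cdot 1 \cdot 1}{7}\right) = \left(578 + 701\right) + \left(- \frac{55492}{7} + \frac{\left(6 \cdot 1\right)^{2}}{7} + \frac{442 \cdot 6 \cdot 1}{7}\right) = 1279 + \left(- \frac{55492}{7} + \frac{6^{2}}{7} + \frac{442}{7} \cdot 6\right) = 1279 + \left(- \frac{55492}{7} + \frac{1}{7} \cdot 36 + \frac{2652}{7}\right) = 1279 + \left(- \frac{55492}{7} + \frac{36}{7} + \frac{2652}{7}\right) = 1279 - \frac{52804}{7} = - \frac{43851}{7}$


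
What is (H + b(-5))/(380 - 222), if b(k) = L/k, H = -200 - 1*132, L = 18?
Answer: -839/395 ≈ -2.1241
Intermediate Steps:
H = -332 (H = -200 - 132 = -332)
b(k) = 18/k
(H + b(-5))/(380 - 222) = (-332 + 18/(-5))/(380 - 222) = (-332 + 18*(-⅕))/158 = (-332 - 18/5)*(1/158) = -1678/5*1/158 = -839/395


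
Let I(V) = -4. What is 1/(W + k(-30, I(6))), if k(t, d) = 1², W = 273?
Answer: 1/274 ≈ 0.0036496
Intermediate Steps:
k(t, d) = 1
1/(W + k(-30, I(6))) = 1/(273 + 1) = 1/274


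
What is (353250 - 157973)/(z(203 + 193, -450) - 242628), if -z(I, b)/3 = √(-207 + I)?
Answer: -15793222652/19622781561 + 195277*√21/6540927187 ≈ -0.80470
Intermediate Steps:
z(I, b) = -3*√(-207 + I)
(353250 - 157973)/(z(203 + 193, -450) - 242628) = (353250 - 157973)/(-3*√(-207 + (203 + 193)) - 242628) = 195277/(-3*√(-207 + 396) - 242628) = 195277/(-9*√21 - 242628) = 195277/(-242628 - 9*√21)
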